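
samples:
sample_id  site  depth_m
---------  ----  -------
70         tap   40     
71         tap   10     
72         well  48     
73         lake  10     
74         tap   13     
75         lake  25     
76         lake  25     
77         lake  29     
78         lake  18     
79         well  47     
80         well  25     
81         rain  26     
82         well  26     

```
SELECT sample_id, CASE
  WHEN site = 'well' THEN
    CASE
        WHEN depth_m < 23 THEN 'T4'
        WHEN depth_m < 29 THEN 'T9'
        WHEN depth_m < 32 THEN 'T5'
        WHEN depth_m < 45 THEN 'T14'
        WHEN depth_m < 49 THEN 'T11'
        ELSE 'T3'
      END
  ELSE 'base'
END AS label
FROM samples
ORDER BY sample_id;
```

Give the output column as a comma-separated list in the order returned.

sample_id=70: site='tap' → outer ELSE → base
sample_id=71: site='tap' → outer ELSE → base
sample_id=72: site='well' → inner[depth_m < 49] → T11
sample_id=73: site='lake' → outer ELSE → base
sample_id=74: site='tap' → outer ELSE → base
sample_id=75: site='lake' → outer ELSE → base
sample_id=76: site='lake' → outer ELSE → base
sample_id=77: site='lake' → outer ELSE → base
sample_id=78: site='lake' → outer ELSE → base
sample_id=79: site='well' → inner[depth_m < 49] → T11
sample_id=80: site='well' → inner[depth_m < 29] → T9
sample_id=81: site='rain' → outer ELSE → base
sample_id=82: site='well' → inner[depth_m < 29] → T9

base, base, T11, base, base, base, base, base, base, T11, T9, base, T9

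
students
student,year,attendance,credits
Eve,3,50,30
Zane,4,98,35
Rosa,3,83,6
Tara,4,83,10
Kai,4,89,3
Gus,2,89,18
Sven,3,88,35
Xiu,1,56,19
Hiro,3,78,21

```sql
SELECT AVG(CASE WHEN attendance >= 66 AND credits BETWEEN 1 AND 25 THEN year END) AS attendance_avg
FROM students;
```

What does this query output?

3.2

student=Eve: ✗
student=Zane: ✗
student=Rosa: ✓ → 3
student=Tara: ✓ → 4
student=Kai: ✓ → 4
student=Gus: ✓ → 2
student=Sven: ✗
student=Xiu: ✗
student=Hiro: ✓ → 3
attendance_avg = (3 + 4 + 4 + 2 + 3) / 5 = 3.2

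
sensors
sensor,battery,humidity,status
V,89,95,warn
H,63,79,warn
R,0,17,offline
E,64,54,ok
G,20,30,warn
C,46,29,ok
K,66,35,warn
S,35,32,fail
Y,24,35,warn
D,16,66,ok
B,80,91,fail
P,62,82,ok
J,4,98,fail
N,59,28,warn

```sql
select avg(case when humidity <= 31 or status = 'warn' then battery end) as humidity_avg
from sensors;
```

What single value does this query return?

45.875

sensor=V: ✓ → 89
sensor=H: ✓ → 63
sensor=R: ✓ → 0
sensor=E: ✗
sensor=G: ✓ → 20
sensor=C: ✓ → 46
sensor=K: ✓ → 66
sensor=S: ✗
sensor=Y: ✓ → 24
sensor=D: ✗
sensor=B: ✗
sensor=P: ✗
sensor=J: ✗
sensor=N: ✓ → 59
humidity_avg = (89 + 63 + 0 + 20 + 46 + 66 + 24 + 59) / 8 = 45.875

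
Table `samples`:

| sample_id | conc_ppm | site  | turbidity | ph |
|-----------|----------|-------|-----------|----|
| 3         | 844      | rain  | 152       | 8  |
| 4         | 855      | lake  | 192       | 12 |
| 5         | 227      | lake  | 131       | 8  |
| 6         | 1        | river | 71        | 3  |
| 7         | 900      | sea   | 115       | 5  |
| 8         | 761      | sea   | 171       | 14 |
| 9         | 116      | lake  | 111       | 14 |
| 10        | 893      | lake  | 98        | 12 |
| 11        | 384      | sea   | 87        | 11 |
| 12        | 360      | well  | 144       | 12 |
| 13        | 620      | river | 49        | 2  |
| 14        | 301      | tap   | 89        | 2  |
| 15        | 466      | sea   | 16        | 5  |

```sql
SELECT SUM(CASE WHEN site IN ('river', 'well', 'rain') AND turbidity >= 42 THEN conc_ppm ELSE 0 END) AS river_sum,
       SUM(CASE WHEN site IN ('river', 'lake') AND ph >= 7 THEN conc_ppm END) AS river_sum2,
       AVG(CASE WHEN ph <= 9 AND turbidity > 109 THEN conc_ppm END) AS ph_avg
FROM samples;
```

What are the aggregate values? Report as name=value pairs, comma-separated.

river_sum=1825, river_sum2=2091, ph_avg=657

[river_sum: site IN ('river', 'well', 'rain') AND turbidity >= 42]
sample_id=3: ✓ → 844
sample_id=4: ✗
sample_id=5: ✗
sample_id=6: ✓ → 1
sample_id=7: ✗
sample_id=8: ✗
sample_id=9: ✗
sample_id=10: ✗
sample_id=11: ✗
sample_id=12: ✓ → 360
sample_id=13: ✓ → 620
sample_id=14: ✗
sample_id=15: ✗
river_sum = 844 + 1 + 360 + 620 = 1825
—
[river_sum2: site IN ('river', 'lake') AND ph >= 7]
sample_id=3: ✗
sample_id=4: ✓ → 855
sample_id=5: ✓ → 227
sample_id=6: ✗
sample_id=7: ✗
sample_id=8: ✗
sample_id=9: ✓ → 116
sample_id=10: ✓ → 893
sample_id=11: ✗
sample_id=12: ✗
sample_id=13: ✗
sample_id=14: ✗
sample_id=15: ✗
river_sum2 = 855 + 227 + 116 + 893 = 2091
—
[ph_avg: ph <= 9 AND turbidity > 109]
sample_id=3: ✓ → 844
sample_id=4: ✗
sample_id=5: ✓ → 227
sample_id=6: ✗
sample_id=7: ✓ → 900
sample_id=8: ✗
sample_id=9: ✗
sample_id=10: ✗
sample_id=11: ✗
sample_id=12: ✗
sample_id=13: ✗
sample_id=14: ✗
sample_id=15: ✗
ph_avg = (844 + 227 + 900) / 3 = 657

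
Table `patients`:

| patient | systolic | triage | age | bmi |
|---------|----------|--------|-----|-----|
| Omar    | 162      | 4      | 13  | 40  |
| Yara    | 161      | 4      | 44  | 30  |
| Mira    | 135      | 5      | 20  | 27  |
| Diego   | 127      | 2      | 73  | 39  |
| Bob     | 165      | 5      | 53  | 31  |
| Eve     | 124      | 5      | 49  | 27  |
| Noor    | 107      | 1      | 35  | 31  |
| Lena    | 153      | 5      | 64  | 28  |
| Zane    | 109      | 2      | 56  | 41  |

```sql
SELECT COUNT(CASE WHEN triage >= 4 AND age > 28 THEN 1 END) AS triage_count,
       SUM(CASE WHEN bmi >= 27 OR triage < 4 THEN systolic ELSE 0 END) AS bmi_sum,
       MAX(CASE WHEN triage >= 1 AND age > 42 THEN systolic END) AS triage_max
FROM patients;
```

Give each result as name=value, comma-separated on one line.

triage_count=4, bmi_sum=1243, triage_max=165

[triage_count: triage >= 4 AND age > 28]
patient=Omar: ✗
patient=Yara: ✓ → 1
patient=Mira: ✗
patient=Diego: ✗
patient=Bob: ✓ → 1
patient=Eve: ✓ → 1
patient=Noor: ✗
patient=Lena: ✓ → 1
patient=Zane: ✗
triage_count = COUNT(1, 1, 1, 1) = 4
—
[bmi_sum: bmi >= 27 OR triage < 4]
patient=Omar: ✓ → 162
patient=Yara: ✓ → 161
patient=Mira: ✓ → 135
patient=Diego: ✓ → 127
patient=Bob: ✓ → 165
patient=Eve: ✓ → 124
patient=Noor: ✓ → 107
patient=Lena: ✓ → 153
patient=Zane: ✓ → 109
bmi_sum = 162 + 161 + 135 + 127 + 165 + 124 + 107 + 153 + 109 = 1243
—
[triage_max: triage >= 1 AND age > 42]
patient=Omar: ✗
patient=Yara: ✓ → 161
patient=Mira: ✗
patient=Diego: ✓ → 127
patient=Bob: ✓ → 165
patient=Eve: ✓ → 124
patient=Noor: ✗
patient=Lena: ✓ → 153
patient=Zane: ✓ → 109
triage_max = MAX(161, 127, 165, 124, 153, 109) = 165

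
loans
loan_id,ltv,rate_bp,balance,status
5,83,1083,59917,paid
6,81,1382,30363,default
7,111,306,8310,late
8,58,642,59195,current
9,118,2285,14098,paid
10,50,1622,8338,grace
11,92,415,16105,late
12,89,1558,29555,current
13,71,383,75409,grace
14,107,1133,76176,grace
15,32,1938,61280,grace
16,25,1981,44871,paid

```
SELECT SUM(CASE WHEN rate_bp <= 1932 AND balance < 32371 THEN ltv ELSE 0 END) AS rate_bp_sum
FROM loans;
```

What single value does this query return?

423

loan_id=5: ✗
loan_id=6: ✓ → 81
loan_id=7: ✓ → 111
loan_id=8: ✗
loan_id=9: ✗
loan_id=10: ✓ → 50
loan_id=11: ✓ → 92
loan_id=12: ✓ → 89
loan_id=13: ✗
loan_id=14: ✗
loan_id=15: ✗
loan_id=16: ✗
rate_bp_sum = 81 + 111 + 50 + 92 + 89 = 423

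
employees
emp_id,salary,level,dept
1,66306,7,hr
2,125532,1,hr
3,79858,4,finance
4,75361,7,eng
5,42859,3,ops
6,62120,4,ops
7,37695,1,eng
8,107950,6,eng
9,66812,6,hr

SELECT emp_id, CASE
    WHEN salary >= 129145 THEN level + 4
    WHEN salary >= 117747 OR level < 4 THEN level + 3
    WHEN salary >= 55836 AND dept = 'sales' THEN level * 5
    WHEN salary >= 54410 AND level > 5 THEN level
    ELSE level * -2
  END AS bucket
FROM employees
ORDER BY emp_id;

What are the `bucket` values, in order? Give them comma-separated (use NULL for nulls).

7, 4, -8, 7, 6, -8, 4, 6, 6

emp_id=1: salary >= 54410 AND level > 5 → 7
emp_id=2: salary >= 117747 OR level < 4 → 4
emp_id=3: ELSE → -8
emp_id=4: salary >= 54410 AND level > 5 → 7
emp_id=5: salary >= 117747 OR level < 4 → 6
emp_id=6: ELSE → -8
emp_id=7: salary >= 117747 OR level < 4 → 4
emp_id=8: salary >= 54410 AND level > 5 → 6
emp_id=9: salary >= 54410 AND level > 5 → 6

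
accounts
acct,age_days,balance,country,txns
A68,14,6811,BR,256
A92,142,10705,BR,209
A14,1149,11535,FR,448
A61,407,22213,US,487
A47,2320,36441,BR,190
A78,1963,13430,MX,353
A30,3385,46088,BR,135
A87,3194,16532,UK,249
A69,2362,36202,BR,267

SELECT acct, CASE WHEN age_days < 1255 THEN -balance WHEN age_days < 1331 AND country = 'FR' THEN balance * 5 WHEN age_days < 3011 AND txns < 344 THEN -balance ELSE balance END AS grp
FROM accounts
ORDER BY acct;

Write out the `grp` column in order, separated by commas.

-11535, 46088, -36441, -22213, -6811, -36202, 13430, 16532, -10705

acct=A14: age_days < 1255 → -11535
acct=A30: ELSE → 46088
acct=A47: age_days < 3011 AND txns < 344 → -36441
acct=A61: age_days < 1255 → -22213
acct=A68: age_days < 1255 → -6811
acct=A69: age_days < 3011 AND txns < 344 → -36202
acct=A78: ELSE → 13430
acct=A87: ELSE → 16532
acct=A92: age_days < 1255 → -10705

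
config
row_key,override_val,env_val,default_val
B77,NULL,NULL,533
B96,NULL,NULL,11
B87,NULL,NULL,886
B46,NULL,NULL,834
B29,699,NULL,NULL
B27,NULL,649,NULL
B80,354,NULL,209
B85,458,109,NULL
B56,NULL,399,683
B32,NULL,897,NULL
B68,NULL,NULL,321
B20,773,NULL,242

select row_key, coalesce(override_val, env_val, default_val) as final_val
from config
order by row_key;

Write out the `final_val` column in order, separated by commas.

773, 649, 699, 897, 834, 399, 321, 533, 354, 458, 886, 11

row_key=B20: override_val=773 → 773
row_key=B27: override_val=NULL, env_val=649 → 649
row_key=B29: override_val=699 → 699
row_key=B32: override_val=NULL, env_val=897 → 897
row_key=B46: override_val=NULL, env_val=NULL, default_val=834 → 834
row_key=B56: override_val=NULL, env_val=399 → 399
row_key=B68: override_val=NULL, env_val=NULL, default_val=321 → 321
row_key=B77: override_val=NULL, env_val=NULL, default_val=533 → 533
row_key=B80: override_val=354 → 354
row_key=B85: override_val=458 → 458
row_key=B87: override_val=NULL, env_val=NULL, default_val=886 → 886
row_key=B96: override_val=NULL, env_val=NULL, default_val=11 → 11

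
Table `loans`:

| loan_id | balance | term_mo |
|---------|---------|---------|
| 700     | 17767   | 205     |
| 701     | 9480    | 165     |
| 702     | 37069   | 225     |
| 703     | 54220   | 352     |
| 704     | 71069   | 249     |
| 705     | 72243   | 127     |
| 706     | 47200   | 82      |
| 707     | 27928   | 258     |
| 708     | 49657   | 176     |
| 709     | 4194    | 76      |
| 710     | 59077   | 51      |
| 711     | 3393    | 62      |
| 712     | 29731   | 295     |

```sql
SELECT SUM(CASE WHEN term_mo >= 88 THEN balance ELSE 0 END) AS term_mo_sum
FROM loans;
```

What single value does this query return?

369164

loan_id=700: ✓ → 17767
loan_id=701: ✓ → 9480
loan_id=702: ✓ → 37069
loan_id=703: ✓ → 54220
loan_id=704: ✓ → 71069
loan_id=705: ✓ → 72243
loan_id=706: ✗
loan_id=707: ✓ → 27928
loan_id=708: ✓ → 49657
loan_id=709: ✗
loan_id=710: ✗
loan_id=711: ✗
loan_id=712: ✓ → 29731
term_mo_sum = 17767 + 9480 + 37069 + 54220 + 71069 + 72243 + 27928 + 49657 + 29731 = 369164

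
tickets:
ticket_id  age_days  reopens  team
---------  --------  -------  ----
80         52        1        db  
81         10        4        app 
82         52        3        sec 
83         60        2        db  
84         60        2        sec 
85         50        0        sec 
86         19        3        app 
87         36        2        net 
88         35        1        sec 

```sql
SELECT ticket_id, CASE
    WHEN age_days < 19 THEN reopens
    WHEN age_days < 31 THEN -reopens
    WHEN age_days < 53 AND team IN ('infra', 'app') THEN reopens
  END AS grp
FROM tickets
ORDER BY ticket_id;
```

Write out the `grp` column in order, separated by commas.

NULL, 4, NULL, NULL, NULL, NULL, -3, NULL, NULL

ticket_id=80: (no match → NULL) → NULL
ticket_id=81: age_days < 19 → 4
ticket_id=82: (no match → NULL) → NULL
ticket_id=83: (no match → NULL) → NULL
ticket_id=84: (no match → NULL) → NULL
ticket_id=85: (no match → NULL) → NULL
ticket_id=86: age_days < 31 → -3
ticket_id=87: (no match → NULL) → NULL
ticket_id=88: (no match → NULL) → NULL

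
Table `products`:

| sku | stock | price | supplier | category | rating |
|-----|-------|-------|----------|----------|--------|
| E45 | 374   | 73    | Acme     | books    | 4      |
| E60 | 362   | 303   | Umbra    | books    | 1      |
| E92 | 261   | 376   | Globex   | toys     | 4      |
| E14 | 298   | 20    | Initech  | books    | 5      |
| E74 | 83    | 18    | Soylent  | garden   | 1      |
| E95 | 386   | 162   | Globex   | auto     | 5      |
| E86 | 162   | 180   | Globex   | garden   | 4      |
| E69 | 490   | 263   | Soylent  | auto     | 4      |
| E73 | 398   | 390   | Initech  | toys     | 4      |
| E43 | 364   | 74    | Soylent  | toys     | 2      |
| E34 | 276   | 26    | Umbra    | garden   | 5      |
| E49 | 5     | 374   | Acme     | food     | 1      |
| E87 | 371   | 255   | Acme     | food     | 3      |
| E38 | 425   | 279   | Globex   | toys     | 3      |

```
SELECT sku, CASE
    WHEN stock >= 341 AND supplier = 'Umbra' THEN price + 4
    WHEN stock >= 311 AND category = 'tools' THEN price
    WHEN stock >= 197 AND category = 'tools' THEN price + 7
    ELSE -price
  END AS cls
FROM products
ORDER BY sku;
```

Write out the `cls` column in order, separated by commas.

-20, -26, -279, -74, -73, -374, 307, -263, -390, -18, -180, -255, -376, -162

sku=E14: ELSE → -20
sku=E34: ELSE → -26
sku=E38: ELSE → -279
sku=E43: ELSE → -74
sku=E45: ELSE → -73
sku=E49: ELSE → -374
sku=E60: stock >= 341 AND supplier = 'Umbra' → 307
sku=E69: ELSE → -263
sku=E73: ELSE → -390
sku=E74: ELSE → -18
sku=E86: ELSE → -180
sku=E87: ELSE → -255
sku=E92: ELSE → -376
sku=E95: ELSE → -162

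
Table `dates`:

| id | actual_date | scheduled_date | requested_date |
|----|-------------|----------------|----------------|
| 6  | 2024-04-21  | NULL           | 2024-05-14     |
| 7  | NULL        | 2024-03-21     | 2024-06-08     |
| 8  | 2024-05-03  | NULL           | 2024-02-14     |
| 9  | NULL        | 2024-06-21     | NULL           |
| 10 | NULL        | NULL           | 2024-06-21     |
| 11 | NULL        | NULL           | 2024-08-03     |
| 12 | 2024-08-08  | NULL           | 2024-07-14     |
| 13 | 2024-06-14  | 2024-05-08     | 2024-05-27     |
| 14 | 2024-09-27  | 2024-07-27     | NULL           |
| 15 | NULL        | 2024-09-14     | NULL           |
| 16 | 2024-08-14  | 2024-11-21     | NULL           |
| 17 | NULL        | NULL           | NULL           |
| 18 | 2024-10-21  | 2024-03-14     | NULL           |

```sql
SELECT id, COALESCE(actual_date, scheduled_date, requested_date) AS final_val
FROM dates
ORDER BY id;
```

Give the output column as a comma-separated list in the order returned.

id=6: actual_date=2024-04-21 → 2024-04-21
id=7: actual_date=NULL, scheduled_date=2024-03-21 → 2024-03-21
id=8: actual_date=2024-05-03 → 2024-05-03
id=9: actual_date=NULL, scheduled_date=2024-06-21 → 2024-06-21
id=10: actual_date=NULL, scheduled_date=NULL, requested_date=2024-06-21 → 2024-06-21
id=11: actual_date=NULL, scheduled_date=NULL, requested_date=2024-08-03 → 2024-08-03
id=12: actual_date=2024-08-08 → 2024-08-08
id=13: actual_date=2024-06-14 → 2024-06-14
id=14: actual_date=2024-09-27 → 2024-09-27
id=15: actual_date=NULL, scheduled_date=2024-09-14 → 2024-09-14
id=16: actual_date=2024-08-14 → 2024-08-14
id=17: actual_date=NULL, scheduled_date=NULL, requested_date=NULL (all NULL) → NULL
id=18: actual_date=2024-10-21 → 2024-10-21

2024-04-21, 2024-03-21, 2024-05-03, 2024-06-21, 2024-06-21, 2024-08-03, 2024-08-08, 2024-06-14, 2024-09-27, 2024-09-14, 2024-08-14, NULL, 2024-10-21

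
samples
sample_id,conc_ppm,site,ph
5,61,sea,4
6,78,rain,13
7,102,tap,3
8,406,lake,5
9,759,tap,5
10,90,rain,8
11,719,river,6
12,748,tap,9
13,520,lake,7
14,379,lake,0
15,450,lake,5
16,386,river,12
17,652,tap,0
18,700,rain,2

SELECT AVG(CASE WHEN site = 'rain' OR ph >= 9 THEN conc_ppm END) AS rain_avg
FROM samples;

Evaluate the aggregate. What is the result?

400.4

sample_id=5: ✗
sample_id=6: ✓ → 78
sample_id=7: ✗
sample_id=8: ✗
sample_id=9: ✗
sample_id=10: ✓ → 90
sample_id=11: ✗
sample_id=12: ✓ → 748
sample_id=13: ✗
sample_id=14: ✗
sample_id=15: ✗
sample_id=16: ✓ → 386
sample_id=17: ✗
sample_id=18: ✓ → 700
rain_avg = (78 + 90 + 748 + 386 + 700) / 5 = 400.4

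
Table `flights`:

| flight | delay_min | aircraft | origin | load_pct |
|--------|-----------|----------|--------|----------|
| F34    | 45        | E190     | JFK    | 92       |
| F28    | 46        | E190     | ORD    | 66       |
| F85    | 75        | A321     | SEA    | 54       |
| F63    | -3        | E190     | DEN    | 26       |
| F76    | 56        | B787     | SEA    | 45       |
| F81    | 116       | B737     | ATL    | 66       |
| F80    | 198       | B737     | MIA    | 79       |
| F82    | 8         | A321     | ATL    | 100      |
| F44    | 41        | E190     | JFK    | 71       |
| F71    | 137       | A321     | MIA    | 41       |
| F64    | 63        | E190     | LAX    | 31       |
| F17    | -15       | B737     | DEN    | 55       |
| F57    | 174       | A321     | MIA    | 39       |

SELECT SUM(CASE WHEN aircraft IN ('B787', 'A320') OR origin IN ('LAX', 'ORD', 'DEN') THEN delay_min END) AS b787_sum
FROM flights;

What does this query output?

flight=F34: ✗
flight=F28: ✓ → 46
flight=F85: ✗
flight=F63: ✓ → -3
flight=F76: ✓ → 56
flight=F81: ✗
flight=F80: ✗
flight=F82: ✗
flight=F44: ✗
flight=F71: ✗
flight=F64: ✓ → 63
flight=F17: ✓ → -15
flight=F57: ✗
b787_sum = 46 + -3 + 56 + 63 + -15 = 147

147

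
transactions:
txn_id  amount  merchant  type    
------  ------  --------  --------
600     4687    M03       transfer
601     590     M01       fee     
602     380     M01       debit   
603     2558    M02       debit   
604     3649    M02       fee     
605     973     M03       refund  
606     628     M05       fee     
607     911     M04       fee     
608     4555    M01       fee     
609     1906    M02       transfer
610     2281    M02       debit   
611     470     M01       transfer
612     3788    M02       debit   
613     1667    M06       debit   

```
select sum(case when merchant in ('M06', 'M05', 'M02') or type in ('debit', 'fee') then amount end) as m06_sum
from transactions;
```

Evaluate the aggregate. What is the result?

22913

txn_id=600: ✗
txn_id=601: ✓ → 590
txn_id=602: ✓ → 380
txn_id=603: ✓ → 2558
txn_id=604: ✓ → 3649
txn_id=605: ✗
txn_id=606: ✓ → 628
txn_id=607: ✓ → 911
txn_id=608: ✓ → 4555
txn_id=609: ✓ → 1906
txn_id=610: ✓ → 2281
txn_id=611: ✗
txn_id=612: ✓ → 3788
txn_id=613: ✓ → 1667
m06_sum = 590 + 380 + 2558 + 3649 + 628 + 911 + 4555 + 1906 + 2281 + 3788 + 1667 = 22913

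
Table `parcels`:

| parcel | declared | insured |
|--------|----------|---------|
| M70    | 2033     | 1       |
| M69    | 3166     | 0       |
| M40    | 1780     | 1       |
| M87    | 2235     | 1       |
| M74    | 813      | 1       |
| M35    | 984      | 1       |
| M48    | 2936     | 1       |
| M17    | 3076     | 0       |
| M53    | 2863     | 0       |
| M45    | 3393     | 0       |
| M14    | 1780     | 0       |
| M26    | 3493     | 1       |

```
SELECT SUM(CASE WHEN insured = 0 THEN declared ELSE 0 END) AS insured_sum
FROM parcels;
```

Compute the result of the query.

14278

parcel=M70: ✗
parcel=M69: ✓ → 3166
parcel=M40: ✗
parcel=M87: ✗
parcel=M74: ✗
parcel=M35: ✗
parcel=M48: ✗
parcel=M17: ✓ → 3076
parcel=M53: ✓ → 2863
parcel=M45: ✓ → 3393
parcel=M14: ✓ → 1780
parcel=M26: ✗
insured_sum = 3166 + 3076 + 2863 + 3393 + 1780 = 14278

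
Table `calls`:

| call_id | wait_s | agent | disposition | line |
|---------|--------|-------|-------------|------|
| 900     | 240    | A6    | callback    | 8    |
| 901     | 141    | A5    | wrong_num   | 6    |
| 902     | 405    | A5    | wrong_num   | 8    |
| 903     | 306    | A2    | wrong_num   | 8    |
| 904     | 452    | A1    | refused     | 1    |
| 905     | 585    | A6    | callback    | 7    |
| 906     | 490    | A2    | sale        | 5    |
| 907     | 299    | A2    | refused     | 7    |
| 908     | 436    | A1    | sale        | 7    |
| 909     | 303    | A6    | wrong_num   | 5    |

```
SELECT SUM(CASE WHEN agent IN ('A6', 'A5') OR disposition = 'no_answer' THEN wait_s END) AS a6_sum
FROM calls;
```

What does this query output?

call_id=900: ✓ → 240
call_id=901: ✓ → 141
call_id=902: ✓ → 405
call_id=903: ✗
call_id=904: ✗
call_id=905: ✓ → 585
call_id=906: ✗
call_id=907: ✗
call_id=908: ✗
call_id=909: ✓ → 303
a6_sum = 240 + 141 + 405 + 585 + 303 = 1674

1674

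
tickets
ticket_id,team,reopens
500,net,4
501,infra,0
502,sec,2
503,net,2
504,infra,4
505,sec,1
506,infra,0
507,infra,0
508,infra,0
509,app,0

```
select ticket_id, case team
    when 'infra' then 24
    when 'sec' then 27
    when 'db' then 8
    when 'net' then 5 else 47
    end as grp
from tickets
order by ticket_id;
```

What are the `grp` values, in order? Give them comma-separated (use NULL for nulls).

ticket_id=500: team='net' → 5
ticket_id=501: team='infra' → 24
ticket_id=502: team='sec' → 27
ticket_id=503: team='net' → 5
ticket_id=504: team='infra' → 24
ticket_id=505: team='sec' → 27
ticket_id=506: team='infra' → 24
ticket_id=507: team='infra' → 24
ticket_id=508: team='infra' → 24
ticket_id=509: ELSE → 47

5, 24, 27, 5, 24, 27, 24, 24, 24, 47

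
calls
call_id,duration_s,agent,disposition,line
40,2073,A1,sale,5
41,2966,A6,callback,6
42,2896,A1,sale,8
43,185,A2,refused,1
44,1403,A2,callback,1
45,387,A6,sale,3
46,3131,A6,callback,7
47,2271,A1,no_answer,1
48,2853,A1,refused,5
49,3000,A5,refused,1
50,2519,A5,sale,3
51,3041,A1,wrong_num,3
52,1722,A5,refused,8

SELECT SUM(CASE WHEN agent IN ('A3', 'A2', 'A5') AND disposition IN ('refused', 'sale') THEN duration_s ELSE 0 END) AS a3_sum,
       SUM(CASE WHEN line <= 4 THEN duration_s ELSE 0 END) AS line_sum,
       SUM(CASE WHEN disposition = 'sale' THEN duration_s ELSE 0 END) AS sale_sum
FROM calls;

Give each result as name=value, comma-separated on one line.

a3_sum=7426, line_sum=12806, sale_sum=7875

[a3_sum: agent IN ('A3', 'A2', 'A5') AND disposition IN ('refused', 'sale')]
call_id=40: ✗
call_id=41: ✗
call_id=42: ✗
call_id=43: ✓ → 185
call_id=44: ✗
call_id=45: ✗
call_id=46: ✗
call_id=47: ✗
call_id=48: ✗
call_id=49: ✓ → 3000
call_id=50: ✓ → 2519
call_id=51: ✗
call_id=52: ✓ → 1722
a3_sum = 185 + 3000 + 2519 + 1722 = 7426
—
[line_sum: line <= 4]
call_id=40: ✗
call_id=41: ✗
call_id=42: ✗
call_id=43: ✓ → 185
call_id=44: ✓ → 1403
call_id=45: ✓ → 387
call_id=46: ✗
call_id=47: ✓ → 2271
call_id=48: ✗
call_id=49: ✓ → 3000
call_id=50: ✓ → 2519
call_id=51: ✓ → 3041
call_id=52: ✗
line_sum = 185 + 1403 + 387 + 2271 + 3000 + 2519 + 3041 = 12806
—
[sale_sum: disposition = 'sale']
call_id=40: ✓ → 2073
call_id=41: ✗
call_id=42: ✓ → 2896
call_id=43: ✗
call_id=44: ✗
call_id=45: ✓ → 387
call_id=46: ✗
call_id=47: ✗
call_id=48: ✗
call_id=49: ✗
call_id=50: ✓ → 2519
call_id=51: ✗
call_id=52: ✗
sale_sum = 2073 + 2896 + 387 + 2519 = 7875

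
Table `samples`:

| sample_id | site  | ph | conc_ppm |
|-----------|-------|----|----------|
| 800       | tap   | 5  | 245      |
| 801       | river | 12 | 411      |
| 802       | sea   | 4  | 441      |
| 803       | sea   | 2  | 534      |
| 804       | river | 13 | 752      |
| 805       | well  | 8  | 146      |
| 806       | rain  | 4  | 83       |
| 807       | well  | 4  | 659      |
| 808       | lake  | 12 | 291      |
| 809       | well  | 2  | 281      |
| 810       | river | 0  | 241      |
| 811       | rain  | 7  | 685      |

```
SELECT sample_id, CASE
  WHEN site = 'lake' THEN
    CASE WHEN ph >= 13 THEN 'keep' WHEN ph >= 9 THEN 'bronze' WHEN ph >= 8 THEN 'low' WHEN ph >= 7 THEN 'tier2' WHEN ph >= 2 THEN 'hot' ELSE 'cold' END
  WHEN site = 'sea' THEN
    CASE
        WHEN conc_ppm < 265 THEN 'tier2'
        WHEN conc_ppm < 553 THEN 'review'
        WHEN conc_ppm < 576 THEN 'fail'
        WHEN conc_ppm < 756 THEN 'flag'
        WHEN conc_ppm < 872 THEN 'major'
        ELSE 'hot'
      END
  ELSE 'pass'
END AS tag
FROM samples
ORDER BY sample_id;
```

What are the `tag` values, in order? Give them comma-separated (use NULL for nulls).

pass, pass, review, review, pass, pass, pass, pass, bronze, pass, pass, pass

sample_id=800: site='tap' → outer ELSE → pass
sample_id=801: site='river' → outer ELSE → pass
sample_id=802: site='sea' → inner[conc_ppm < 553] → review
sample_id=803: site='sea' → inner[conc_ppm < 553] → review
sample_id=804: site='river' → outer ELSE → pass
sample_id=805: site='well' → outer ELSE → pass
sample_id=806: site='rain' → outer ELSE → pass
sample_id=807: site='well' → outer ELSE → pass
sample_id=808: site='lake' → inner[ph >= 9] → bronze
sample_id=809: site='well' → outer ELSE → pass
sample_id=810: site='river' → outer ELSE → pass
sample_id=811: site='rain' → outer ELSE → pass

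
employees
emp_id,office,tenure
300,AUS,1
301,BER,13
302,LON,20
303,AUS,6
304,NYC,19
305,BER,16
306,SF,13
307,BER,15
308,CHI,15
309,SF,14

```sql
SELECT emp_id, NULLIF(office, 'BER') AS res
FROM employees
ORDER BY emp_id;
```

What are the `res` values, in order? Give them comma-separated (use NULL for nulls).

AUS, NULL, LON, AUS, NYC, NULL, SF, NULL, CHI, SF

emp_id=300: office=AUS vs BER: differ → AUS
emp_id=301: office=BER vs BER: equal → NULL
emp_id=302: office=LON vs BER: differ → LON
emp_id=303: office=AUS vs BER: differ → AUS
emp_id=304: office=NYC vs BER: differ → NYC
emp_id=305: office=BER vs BER: equal → NULL
emp_id=306: office=SF vs BER: differ → SF
emp_id=307: office=BER vs BER: equal → NULL
emp_id=308: office=CHI vs BER: differ → CHI
emp_id=309: office=SF vs BER: differ → SF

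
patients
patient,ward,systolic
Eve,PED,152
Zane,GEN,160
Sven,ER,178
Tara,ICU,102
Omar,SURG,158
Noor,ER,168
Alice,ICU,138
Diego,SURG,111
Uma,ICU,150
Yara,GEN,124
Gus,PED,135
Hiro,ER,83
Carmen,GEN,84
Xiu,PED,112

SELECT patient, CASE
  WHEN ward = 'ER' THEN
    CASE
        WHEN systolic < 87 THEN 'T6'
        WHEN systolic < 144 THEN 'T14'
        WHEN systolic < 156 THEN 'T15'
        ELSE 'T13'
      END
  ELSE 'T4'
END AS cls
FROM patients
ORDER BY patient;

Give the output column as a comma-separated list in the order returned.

T4, T4, T4, T4, T4, T6, T13, T4, T13, T4, T4, T4, T4, T4

patient=Alice: ward='ICU' → outer ELSE → T4
patient=Carmen: ward='GEN' → outer ELSE → T4
patient=Diego: ward='SURG' → outer ELSE → T4
patient=Eve: ward='PED' → outer ELSE → T4
patient=Gus: ward='PED' → outer ELSE → T4
patient=Hiro: ward='ER' → inner[systolic < 87] → T6
patient=Noor: ward='ER' → inner[ELSE] → T13
patient=Omar: ward='SURG' → outer ELSE → T4
patient=Sven: ward='ER' → inner[ELSE] → T13
patient=Tara: ward='ICU' → outer ELSE → T4
patient=Uma: ward='ICU' → outer ELSE → T4
patient=Xiu: ward='PED' → outer ELSE → T4
patient=Yara: ward='GEN' → outer ELSE → T4
patient=Zane: ward='GEN' → outer ELSE → T4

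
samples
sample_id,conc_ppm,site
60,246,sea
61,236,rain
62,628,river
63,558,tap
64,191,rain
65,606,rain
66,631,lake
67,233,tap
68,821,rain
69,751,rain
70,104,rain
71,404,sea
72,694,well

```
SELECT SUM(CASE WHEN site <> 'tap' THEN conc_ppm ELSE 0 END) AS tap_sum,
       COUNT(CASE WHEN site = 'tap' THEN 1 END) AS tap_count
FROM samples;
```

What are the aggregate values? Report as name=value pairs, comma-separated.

[tap_sum: site <> 'tap']
sample_id=60: ✓ → 246
sample_id=61: ✓ → 236
sample_id=62: ✓ → 628
sample_id=63: ✗
sample_id=64: ✓ → 191
sample_id=65: ✓ → 606
sample_id=66: ✓ → 631
sample_id=67: ✗
sample_id=68: ✓ → 821
sample_id=69: ✓ → 751
sample_id=70: ✓ → 104
sample_id=71: ✓ → 404
sample_id=72: ✓ → 694
tap_sum = 246 + 236 + 628 + 191 + 606 + 631 + 821 + 751 + 104 + 404 + 694 = 5312
—
[tap_count: site = 'tap']
sample_id=60: ✗
sample_id=61: ✗
sample_id=62: ✗
sample_id=63: ✓ → 1
sample_id=64: ✗
sample_id=65: ✗
sample_id=66: ✗
sample_id=67: ✓ → 1
sample_id=68: ✗
sample_id=69: ✗
sample_id=70: ✗
sample_id=71: ✗
sample_id=72: ✗
tap_count = COUNT(1, 1) = 2

tap_sum=5312, tap_count=2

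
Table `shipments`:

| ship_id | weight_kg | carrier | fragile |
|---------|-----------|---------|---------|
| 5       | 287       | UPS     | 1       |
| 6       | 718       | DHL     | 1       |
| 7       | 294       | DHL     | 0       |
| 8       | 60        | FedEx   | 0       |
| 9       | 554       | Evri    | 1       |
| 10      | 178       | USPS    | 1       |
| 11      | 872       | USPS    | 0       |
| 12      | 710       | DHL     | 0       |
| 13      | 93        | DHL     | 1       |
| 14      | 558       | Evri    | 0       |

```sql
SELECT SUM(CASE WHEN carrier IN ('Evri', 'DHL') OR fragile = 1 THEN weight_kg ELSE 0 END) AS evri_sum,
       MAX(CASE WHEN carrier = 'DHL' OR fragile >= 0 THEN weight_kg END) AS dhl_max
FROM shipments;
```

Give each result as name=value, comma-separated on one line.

evri_sum=3392, dhl_max=872

[evri_sum: carrier IN ('Evri', 'DHL') OR fragile = 1]
ship_id=5: ✓ → 287
ship_id=6: ✓ → 718
ship_id=7: ✓ → 294
ship_id=8: ✗
ship_id=9: ✓ → 554
ship_id=10: ✓ → 178
ship_id=11: ✗
ship_id=12: ✓ → 710
ship_id=13: ✓ → 93
ship_id=14: ✓ → 558
evri_sum = 287 + 718 + 294 + 554 + 178 + 710 + 93 + 558 = 3392
—
[dhl_max: carrier = 'DHL' OR fragile >= 0]
ship_id=5: ✓ → 287
ship_id=6: ✓ → 718
ship_id=7: ✓ → 294
ship_id=8: ✓ → 60
ship_id=9: ✓ → 554
ship_id=10: ✓ → 178
ship_id=11: ✓ → 872
ship_id=12: ✓ → 710
ship_id=13: ✓ → 93
ship_id=14: ✓ → 558
dhl_max = MAX(287, 718, 294, 60, 554, 178, 872, 710, 93, 558) = 872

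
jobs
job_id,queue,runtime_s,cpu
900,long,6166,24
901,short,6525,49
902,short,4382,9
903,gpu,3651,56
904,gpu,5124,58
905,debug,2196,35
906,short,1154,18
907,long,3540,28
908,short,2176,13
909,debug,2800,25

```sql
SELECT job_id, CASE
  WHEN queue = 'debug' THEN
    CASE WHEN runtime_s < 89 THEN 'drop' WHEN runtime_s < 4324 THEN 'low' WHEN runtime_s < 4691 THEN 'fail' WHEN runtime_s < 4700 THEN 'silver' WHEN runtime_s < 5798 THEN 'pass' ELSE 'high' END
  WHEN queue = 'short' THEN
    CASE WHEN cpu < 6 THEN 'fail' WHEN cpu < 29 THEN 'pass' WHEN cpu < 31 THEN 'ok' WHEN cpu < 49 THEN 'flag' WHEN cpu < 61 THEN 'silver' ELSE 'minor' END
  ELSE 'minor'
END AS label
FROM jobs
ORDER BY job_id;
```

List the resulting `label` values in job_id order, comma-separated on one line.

minor, silver, pass, minor, minor, low, pass, minor, pass, low

job_id=900: queue='long' → outer ELSE → minor
job_id=901: queue='short' → inner[cpu < 61] → silver
job_id=902: queue='short' → inner[cpu < 29] → pass
job_id=903: queue='gpu' → outer ELSE → minor
job_id=904: queue='gpu' → outer ELSE → minor
job_id=905: queue='debug' → inner[runtime_s < 4324] → low
job_id=906: queue='short' → inner[cpu < 29] → pass
job_id=907: queue='long' → outer ELSE → minor
job_id=908: queue='short' → inner[cpu < 29] → pass
job_id=909: queue='debug' → inner[runtime_s < 4324] → low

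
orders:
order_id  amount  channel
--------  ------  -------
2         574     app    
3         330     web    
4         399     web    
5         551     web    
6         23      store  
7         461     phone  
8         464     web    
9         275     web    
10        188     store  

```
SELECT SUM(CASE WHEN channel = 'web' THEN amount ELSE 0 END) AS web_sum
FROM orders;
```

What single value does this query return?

2019

order_id=2: ✗
order_id=3: ✓ → 330
order_id=4: ✓ → 399
order_id=5: ✓ → 551
order_id=6: ✗
order_id=7: ✗
order_id=8: ✓ → 464
order_id=9: ✓ → 275
order_id=10: ✗
web_sum = 330 + 399 + 551 + 464 + 275 = 2019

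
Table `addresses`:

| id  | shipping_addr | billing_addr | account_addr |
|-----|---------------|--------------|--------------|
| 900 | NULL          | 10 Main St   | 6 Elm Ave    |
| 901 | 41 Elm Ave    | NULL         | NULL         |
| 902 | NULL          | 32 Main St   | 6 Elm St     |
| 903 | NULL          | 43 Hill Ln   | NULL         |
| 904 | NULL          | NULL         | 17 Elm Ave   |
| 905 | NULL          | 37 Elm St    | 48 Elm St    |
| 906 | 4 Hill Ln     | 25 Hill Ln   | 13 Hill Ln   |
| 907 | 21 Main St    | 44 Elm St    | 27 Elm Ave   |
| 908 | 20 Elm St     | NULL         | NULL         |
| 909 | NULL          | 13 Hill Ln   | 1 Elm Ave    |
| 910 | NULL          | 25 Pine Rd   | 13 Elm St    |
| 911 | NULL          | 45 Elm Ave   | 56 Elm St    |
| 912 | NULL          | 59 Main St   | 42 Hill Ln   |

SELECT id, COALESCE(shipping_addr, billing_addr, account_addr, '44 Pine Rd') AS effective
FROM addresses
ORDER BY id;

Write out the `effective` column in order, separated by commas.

10 Main St, 41 Elm Ave, 32 Main St, 43 Hill Ln, 17 Elm Ave, 37 Elm St, 4 Hill Ln, 21 Main St, 20 Elm St, 13 Hill Ln, 25 Pine Rd, 45 Elm Ave, 59 Main St

id=900: shipping_addr=NULL, billing_addr=10 Main St → 10 Main St
id=901: shipping_addr=41 Elm Ave → 41 Elm Ave
id=902: shipping_addr=NULL, billing_addr=32 Main St → 32 Main St
id=903: shipping_addr=NULL, billing_addr=43 Hill Ln → 43 Hill Ln
id=904: shipping_addr=NULL, billing_addr=NULL, account_addr=17 Elm Ave → 17 Elm Ave
id=905: shipping_addr=NULL, billing_addr=37 Elm St → 37 Elm St
id=906: shipping_addr=4 Hill Ln → 4 Hill Ln
id=907: shipping_addr=21 Main St → 21 Main St
id=908: shipping_addr=20 Elm St → 20 Elm St
id=909: shipping_addr=NULL, billing_addr=13 Hill Ln → 13 Hill Ln
id=910: shipping_addr=NULL, billing_addr=25 Pine Rd → 25 Pine Rd
id=911: shipping_addr=NULL, billing_addr=45 Elm Ave → 45 Elm Ave
id=912: shipping_addr=NULL, billing_addr=59 Main St → 59 Main St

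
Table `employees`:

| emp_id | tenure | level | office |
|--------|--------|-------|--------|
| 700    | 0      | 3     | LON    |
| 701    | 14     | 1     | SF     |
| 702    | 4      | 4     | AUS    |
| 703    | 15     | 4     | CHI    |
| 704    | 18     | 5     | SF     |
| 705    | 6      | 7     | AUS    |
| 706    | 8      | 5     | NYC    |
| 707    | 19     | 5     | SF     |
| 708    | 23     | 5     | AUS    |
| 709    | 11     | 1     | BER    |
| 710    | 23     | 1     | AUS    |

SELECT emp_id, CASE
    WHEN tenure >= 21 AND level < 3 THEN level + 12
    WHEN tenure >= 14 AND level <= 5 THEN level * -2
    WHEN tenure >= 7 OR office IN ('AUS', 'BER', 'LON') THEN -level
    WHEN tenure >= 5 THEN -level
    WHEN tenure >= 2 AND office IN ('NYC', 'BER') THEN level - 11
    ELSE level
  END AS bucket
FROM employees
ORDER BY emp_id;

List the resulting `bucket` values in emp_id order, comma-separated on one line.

emp_id=700: tenure >= 7 OR office IN ('AUS', 'BER', 'LON') → -3
emp_id=701: tenure >= 14 AND level <= 5 → -2
emp_id=702: tenure >= 7 OR office IN ('AUS', 'BER', 'LON') → -4
emp_id=703: tenure >= 14 AND level <= 5 → -8
emp_id=704: tenure >= 14 AND level <= 5 → -10
emp_id=705: tenure >= 7 OR office IN ('AUS', 'BER', 'LON') → -7
emp_id=706: tenure >= 7 OR office IN ('AUS', 'BER', 'LON') → -5
emp_id=707: tenure >= 14 AND level <= 5 → -10
emp_id=708: tenure >= 14 AND level <= 5 → -10
emp_id=709: tenure >= 7 OR office IN ('AUS', 'BER', 'LON') → -1
emp_id=710: tenure >= 21 AND level < 3 → 13

-3, -2, -4, -8, -10, -7, -5, -10, -10, -1, 13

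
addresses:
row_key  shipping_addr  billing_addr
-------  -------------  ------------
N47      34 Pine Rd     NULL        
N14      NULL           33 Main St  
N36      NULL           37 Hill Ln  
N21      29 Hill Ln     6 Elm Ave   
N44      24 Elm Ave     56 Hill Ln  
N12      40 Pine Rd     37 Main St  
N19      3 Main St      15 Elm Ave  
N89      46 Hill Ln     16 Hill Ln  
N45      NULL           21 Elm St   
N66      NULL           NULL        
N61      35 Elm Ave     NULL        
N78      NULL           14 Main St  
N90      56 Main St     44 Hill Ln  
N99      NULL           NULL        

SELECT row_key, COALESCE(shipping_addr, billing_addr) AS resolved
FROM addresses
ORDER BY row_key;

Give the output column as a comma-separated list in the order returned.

40 Pine Rd, 33 Main St, 3 Main St, 29 Hill Ln, 37 Hill Ln, 24 Elm Ave, 21 Elm St, 34 Pine Rd, 35 Elm Ave, NULL, 14 Main St, 46 Hill Ln, 56 Main St, NULL

row_key=N12: shipping_addr=40 Pine Rd → 40 Pine Rd
row_key=N14: shipping_addr=NULL, billing_addr=33 Main St → 33 Main St
row_key=N19: shipping_addr=3 Main St → 3 Main St
row_key=N21: shipping_addr=29 Hill Ln → 29 Hill Ln
row_key=N36: shipping_addr=NULL, billing_addr=37 Hill Ln → 37 Hill Ln
row_key=N44: shipping_addr=24 Elm Ave → 24 Elm Ave
row_key=N45: shipping_addr=NULL, billing_addr=21 Elm St → 21 Elm St
row_key=N47: shipping_addr=34 Pine Rd → 34 Pine Rd
row_key=N61: shipping_addr=35 Elm Ave → 35 Elm Ave
row_key=N66: shipping_addr=NULL, billing_addr=NULL (all NULL) → NULL
row_key=N78: shipping_addr=NULL, billing_addr=14 Main St → 14 Main St
row_key=N89: shipping_addr=46 Hill Ln → 46 Hill Ln
row_key=N90: shipping_addr=56 Main St → 56 Main St
row_key=N99: shipping_addr=NULL, billing_addr=NULL (all NULL) → NULL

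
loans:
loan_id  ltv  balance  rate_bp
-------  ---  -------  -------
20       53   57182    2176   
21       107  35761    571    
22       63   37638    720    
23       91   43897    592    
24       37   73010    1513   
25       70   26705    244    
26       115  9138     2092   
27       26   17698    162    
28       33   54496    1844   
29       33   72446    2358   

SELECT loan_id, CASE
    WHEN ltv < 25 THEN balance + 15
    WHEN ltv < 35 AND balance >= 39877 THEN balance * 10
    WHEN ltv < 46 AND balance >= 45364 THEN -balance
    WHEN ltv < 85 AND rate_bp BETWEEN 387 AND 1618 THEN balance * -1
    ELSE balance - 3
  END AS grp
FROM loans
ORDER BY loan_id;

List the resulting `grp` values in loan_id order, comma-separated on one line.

57179, 35758, -37638, 43894, -73010, 26702, 9135, 17695, 544960, 724460

loan_id=20: ELSE → 57179
loan_id=21: ELSE → 35758
loan_id=22: ltv < 85 AND rate_bp BETWEEN 387 AND 1618 → -37638
loan_id=23: ELSE → 43894
loan_id=24: ltv < 46 AND balance >= 45364 → -73010
loan_id=25: ELSE → 26702
loan_id=26: ELSE → 9135
loan_id=27: ELSE → 17695
loan_id=28: ltv < 35 AND balance >= 39877 → 544960
loan_id=29: ltv < 35 AND balance >= 39877 → 724460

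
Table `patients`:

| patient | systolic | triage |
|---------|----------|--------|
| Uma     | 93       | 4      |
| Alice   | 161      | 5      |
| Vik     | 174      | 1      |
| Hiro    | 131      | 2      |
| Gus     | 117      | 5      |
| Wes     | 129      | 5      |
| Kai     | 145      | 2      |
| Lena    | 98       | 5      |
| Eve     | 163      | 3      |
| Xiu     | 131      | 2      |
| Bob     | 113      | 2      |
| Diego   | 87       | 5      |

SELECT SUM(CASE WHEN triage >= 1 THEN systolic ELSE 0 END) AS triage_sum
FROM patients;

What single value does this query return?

1542

patient=Uma: ✓ → 93
patient=Alice: ✓ → 161
patient=Vik: ✓ → 174
patient=Hiro: ✓ → 131
patient=Gus: ✓ → 117
patient=Wes: ✓ → 129
patient=Kai: ✓ → 145
patient=Lena: ✓ → 98
patient=Eve: ✓ → 163
patient=Xiu: ✓ → 131
patient=Bob: ✓ → 113
patient=Diego: ✓ → 87
triage_sum = 93 + 161 + 174 + 131 + 117 + 129 + 145 + 98 + 163 + 131 + 113 + 87 = 1542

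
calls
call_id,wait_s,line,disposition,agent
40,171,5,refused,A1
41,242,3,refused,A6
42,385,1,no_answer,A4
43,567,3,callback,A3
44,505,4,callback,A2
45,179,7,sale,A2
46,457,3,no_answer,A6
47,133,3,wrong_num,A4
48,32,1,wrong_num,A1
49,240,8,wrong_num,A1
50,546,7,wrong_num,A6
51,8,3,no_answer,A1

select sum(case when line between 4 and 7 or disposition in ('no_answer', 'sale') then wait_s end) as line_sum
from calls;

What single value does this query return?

2251

call_id=40: ✓ → 171
call_id=41: ✗
call_id=42: ✓ → 385
call_id=43: ✗
call_id=44: ✓ → 505
call_id=45: ✓ → 179
call_id=46: ✓ → 457
call_id=47: ✗
call_id=48: ✗
call_id=49: ✗
call_id=50: ✓ → 546
call_id=51: ✓ → 8
line_sum = 171 + 385 + 505 + 179 + 457 + 546 + 8 = 2251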